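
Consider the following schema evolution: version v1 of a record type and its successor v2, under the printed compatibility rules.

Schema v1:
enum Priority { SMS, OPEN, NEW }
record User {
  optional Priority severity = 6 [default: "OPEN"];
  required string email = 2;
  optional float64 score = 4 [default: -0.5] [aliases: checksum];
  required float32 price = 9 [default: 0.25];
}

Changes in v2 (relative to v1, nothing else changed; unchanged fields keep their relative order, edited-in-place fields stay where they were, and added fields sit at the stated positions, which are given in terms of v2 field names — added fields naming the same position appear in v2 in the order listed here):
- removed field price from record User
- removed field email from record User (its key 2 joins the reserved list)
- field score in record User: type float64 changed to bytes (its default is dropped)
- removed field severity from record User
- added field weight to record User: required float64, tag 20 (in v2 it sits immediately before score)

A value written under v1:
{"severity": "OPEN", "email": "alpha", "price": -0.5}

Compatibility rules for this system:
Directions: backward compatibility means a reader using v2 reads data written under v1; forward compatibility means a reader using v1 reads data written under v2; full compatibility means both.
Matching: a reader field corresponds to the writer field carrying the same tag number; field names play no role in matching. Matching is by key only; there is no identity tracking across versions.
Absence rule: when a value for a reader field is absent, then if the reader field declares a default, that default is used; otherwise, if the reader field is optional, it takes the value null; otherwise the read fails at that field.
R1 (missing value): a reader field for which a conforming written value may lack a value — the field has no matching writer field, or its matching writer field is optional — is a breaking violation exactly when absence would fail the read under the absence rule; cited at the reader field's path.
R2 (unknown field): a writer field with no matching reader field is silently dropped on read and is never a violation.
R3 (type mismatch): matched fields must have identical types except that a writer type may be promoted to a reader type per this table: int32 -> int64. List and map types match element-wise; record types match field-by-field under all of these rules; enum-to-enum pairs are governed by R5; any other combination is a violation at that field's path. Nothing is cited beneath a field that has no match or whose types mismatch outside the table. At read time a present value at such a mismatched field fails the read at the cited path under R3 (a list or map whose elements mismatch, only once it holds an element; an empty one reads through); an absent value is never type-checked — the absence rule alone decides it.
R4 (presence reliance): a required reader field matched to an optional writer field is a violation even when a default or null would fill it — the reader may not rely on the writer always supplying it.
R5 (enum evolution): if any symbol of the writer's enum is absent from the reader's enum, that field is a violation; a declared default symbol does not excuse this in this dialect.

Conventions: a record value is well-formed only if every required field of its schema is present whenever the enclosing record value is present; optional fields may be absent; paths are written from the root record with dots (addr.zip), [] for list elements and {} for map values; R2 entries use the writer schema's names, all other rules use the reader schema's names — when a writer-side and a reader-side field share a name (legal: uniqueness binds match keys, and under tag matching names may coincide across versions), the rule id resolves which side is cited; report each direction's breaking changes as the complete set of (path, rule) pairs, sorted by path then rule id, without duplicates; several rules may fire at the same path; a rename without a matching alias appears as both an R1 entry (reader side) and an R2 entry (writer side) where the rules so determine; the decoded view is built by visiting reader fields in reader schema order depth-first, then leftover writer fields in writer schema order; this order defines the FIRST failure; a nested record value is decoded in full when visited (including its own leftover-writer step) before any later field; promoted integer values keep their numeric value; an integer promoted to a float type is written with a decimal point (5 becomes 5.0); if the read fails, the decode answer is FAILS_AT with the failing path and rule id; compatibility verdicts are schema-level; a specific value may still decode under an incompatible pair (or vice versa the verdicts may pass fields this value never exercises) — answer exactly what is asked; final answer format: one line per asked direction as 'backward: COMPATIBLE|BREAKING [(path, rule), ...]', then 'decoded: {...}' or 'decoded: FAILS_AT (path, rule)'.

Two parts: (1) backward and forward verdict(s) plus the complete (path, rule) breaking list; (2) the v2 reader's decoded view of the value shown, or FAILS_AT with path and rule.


backward: BREAKING [(score, R3), (weight, R1)]; forward: BREAKING [(email, R1), (score, R3)]; decoded: FAILS_AT (weight, R1)

arrows below run writer -> reader for User
backward pass over User, reader schema v2, writer schema v1:
  weight: no writer match
  score: float64 -> bytes, writer optional; from score
  writer severity: unknown to reader
  writer email: unknown to reader
  writer price: unknown to reader
  rule R3 violated at score
  rule R1 violated at weight
  => backward verdict for User: BREAKING, 2 violation(s)
forward pass over User, reader schema v1, writer schema v2:
  severity: no writer match
  email: no writer match
  score: bytes -> float64, writer optional; from score
  price: no writer match
  writer weight: unknown to reader
  rule R1 violated at email
  rule R3 violated at score
  => forward verdict for User: BREAKING, 2 violation(s)
migrating the User value to v2:
  read fails at weight under R1 (no fill)
  => FAILS_AT (weight, R1)


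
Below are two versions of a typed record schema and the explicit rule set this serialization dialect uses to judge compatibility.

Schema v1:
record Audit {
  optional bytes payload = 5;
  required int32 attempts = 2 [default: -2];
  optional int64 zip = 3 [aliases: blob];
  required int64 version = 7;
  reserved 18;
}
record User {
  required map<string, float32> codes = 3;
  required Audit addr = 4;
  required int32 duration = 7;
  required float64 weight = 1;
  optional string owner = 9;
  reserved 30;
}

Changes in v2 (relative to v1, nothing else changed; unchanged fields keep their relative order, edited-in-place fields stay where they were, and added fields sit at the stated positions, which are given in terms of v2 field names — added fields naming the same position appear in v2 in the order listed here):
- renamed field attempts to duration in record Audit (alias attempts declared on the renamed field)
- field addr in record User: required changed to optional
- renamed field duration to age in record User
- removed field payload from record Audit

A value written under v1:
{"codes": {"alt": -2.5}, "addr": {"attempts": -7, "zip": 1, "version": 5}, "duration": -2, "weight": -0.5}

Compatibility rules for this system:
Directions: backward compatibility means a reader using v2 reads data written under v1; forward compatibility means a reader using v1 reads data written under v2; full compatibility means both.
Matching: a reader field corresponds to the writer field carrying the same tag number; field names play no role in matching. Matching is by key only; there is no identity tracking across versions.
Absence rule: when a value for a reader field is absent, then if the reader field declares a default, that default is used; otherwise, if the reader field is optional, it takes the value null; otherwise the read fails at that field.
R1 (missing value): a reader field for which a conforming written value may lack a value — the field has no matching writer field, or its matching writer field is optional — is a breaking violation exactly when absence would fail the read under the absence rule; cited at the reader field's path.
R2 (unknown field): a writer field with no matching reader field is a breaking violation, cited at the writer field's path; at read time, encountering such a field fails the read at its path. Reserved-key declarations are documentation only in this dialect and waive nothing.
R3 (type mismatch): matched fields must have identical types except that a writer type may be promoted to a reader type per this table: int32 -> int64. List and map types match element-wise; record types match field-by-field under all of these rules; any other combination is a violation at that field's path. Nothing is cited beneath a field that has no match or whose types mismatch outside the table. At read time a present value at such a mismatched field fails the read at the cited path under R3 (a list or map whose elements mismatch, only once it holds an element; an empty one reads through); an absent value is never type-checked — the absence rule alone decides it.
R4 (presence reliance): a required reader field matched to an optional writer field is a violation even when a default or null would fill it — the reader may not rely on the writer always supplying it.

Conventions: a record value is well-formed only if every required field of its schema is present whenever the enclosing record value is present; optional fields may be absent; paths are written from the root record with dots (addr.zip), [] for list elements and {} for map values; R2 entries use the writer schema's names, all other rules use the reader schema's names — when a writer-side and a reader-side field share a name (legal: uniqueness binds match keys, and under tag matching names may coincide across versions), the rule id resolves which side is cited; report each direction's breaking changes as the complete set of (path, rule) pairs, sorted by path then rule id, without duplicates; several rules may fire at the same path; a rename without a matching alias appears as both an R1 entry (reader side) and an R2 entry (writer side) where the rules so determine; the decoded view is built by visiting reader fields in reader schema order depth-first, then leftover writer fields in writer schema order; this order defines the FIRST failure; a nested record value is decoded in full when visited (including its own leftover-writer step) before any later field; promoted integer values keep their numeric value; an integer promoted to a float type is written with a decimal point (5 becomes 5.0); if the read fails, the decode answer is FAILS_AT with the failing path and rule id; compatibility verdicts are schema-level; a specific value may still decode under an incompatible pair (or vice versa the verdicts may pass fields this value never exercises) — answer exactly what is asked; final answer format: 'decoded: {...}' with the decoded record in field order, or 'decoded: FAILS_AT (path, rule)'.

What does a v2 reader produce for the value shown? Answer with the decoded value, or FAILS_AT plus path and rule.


in User below, arrows point writer -> reader
decode (reader v2):
  codes := {"alt": -2.5}
  addr.duration := -7 (from writer attempts)
  addr.zip := 1
  addr.version := 5
  age := -2 (from writer duration)
  weight := -0.5
  owner := null (absent, optional -> null)
  => decoded: {"codes": {"alt": -2.5}, "addr": {"duration": -7, "zip": 1, "version": 5}, "age": -2, "weight": -0.5, "owner": null}
diffs on User not affecting the asked answer:
  field addr in record User: required changed to optional -> schema-level compatibility only; this User value's decode is unchanged

decoded: {"codes": {"alt": -2.5}, "addr": {"duration": -7, "zip": 1, "version": 5}, "age": -2, "weight": -0.5, "owner": null}


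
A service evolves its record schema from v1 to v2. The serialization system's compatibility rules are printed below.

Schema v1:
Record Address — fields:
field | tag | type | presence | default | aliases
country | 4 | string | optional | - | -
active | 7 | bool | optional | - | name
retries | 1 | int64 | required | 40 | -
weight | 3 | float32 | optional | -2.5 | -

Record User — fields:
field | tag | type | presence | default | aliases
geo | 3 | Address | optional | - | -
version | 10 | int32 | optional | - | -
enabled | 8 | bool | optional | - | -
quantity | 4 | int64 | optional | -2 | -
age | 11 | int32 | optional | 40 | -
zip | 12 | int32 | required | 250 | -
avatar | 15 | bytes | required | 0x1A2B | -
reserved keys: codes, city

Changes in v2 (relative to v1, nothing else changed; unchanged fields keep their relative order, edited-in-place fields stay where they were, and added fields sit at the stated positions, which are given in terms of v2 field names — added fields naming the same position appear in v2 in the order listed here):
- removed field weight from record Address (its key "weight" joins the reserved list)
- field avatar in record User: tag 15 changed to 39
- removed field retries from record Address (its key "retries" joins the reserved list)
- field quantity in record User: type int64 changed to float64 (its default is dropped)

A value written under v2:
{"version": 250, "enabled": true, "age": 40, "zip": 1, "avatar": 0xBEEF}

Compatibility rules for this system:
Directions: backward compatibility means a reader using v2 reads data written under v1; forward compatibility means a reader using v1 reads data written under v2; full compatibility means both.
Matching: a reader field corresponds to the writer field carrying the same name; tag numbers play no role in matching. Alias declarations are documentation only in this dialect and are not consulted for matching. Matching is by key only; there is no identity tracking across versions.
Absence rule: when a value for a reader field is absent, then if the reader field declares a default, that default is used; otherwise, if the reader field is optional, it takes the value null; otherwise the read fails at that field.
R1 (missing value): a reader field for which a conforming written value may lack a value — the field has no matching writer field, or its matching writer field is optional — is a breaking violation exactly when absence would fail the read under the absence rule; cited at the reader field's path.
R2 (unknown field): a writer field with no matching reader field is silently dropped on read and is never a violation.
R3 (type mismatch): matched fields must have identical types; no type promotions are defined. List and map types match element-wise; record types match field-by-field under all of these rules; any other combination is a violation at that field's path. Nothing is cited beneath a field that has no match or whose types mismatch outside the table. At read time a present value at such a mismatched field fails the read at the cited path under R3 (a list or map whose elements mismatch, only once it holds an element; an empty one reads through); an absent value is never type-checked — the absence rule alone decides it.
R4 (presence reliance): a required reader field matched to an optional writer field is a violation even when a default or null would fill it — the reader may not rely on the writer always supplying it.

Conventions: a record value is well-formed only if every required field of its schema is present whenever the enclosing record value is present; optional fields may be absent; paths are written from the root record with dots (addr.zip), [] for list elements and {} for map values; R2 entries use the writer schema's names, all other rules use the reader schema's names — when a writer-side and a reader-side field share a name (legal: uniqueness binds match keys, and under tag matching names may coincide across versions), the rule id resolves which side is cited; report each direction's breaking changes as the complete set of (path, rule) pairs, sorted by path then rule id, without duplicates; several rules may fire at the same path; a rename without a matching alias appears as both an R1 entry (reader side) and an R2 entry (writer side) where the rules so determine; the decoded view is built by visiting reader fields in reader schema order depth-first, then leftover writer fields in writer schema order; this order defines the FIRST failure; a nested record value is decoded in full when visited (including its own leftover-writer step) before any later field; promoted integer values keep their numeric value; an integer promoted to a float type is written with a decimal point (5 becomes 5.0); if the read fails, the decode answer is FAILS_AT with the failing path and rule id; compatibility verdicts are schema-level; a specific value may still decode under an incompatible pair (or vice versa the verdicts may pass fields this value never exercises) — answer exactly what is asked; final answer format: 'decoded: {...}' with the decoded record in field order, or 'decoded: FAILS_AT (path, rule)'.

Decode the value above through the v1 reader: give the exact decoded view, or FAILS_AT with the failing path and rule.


decoded: {"geo": null, "version": 250, "enabled": true, "quantity": -2, "age": 40, "zip": 1, "avatar": 0xBEEF}

each type pair in User: writer, then reader
decode walk for User under reader schema v1:
  geo := null (absent, optional -> null)
  version := 250
  enabled := true
  quantity := -2 (absent -> default)
  age := 40
  zip := 1
  avatar := 0xBEEF
  => decoded: {"geo": null, "version": 250, "enabled": true, "quantity": -2, "age": 40, "zip": 1, "avatar": 0xBEEF}
the rest of the User diff is inert for this question:
  removed field weight from record Address (its key "weight" joins the reserved list) -> no rule fires on it and the decoded User view is identical with or without it
  field avatar in record User: tag 15 changed to 39 -> no rule fires on it and the decoded User view is identical with or without it
  removed field retries from record Address (its key "retries" joins the reserved list) -> no rule fires on it and the decoded User view is identical with or without it
  field quantity in record User: type int64 changed to float64 (its default is dropped) -> schema-level compatibility only; this User value's decode is unchanged


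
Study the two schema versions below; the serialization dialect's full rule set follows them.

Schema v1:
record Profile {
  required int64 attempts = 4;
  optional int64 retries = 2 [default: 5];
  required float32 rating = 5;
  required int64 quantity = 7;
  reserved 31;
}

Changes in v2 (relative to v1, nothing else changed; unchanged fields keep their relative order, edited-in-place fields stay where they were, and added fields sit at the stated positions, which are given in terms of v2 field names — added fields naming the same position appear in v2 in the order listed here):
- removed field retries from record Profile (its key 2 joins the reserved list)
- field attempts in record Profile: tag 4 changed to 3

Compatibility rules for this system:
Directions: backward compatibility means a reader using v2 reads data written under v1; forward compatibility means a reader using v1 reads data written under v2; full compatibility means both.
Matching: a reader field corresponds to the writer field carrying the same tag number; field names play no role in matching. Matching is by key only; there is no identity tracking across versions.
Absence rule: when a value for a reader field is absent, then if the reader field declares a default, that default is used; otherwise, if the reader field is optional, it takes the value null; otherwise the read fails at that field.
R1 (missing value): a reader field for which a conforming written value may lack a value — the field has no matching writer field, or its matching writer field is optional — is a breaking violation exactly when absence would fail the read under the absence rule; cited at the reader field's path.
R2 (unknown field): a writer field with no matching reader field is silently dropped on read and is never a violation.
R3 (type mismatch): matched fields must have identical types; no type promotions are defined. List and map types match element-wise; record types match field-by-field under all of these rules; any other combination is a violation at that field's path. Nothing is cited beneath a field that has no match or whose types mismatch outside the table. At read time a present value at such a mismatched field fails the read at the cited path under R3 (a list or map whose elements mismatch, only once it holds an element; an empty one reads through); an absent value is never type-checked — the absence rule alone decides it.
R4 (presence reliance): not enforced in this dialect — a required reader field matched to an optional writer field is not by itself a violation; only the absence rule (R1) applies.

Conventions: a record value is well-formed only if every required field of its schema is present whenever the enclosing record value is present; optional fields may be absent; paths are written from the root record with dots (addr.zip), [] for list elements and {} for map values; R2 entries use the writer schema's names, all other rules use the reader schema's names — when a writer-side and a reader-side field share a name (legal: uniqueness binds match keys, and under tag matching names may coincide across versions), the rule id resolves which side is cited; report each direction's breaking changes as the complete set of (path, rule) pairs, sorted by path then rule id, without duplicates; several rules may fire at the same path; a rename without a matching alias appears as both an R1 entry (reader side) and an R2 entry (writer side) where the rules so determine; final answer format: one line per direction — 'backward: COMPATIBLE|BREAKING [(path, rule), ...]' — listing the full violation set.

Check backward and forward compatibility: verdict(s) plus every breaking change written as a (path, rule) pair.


backward: BREAKING [(attempts, R1)]; forward: BREAKING [(attempts, R1)]

arrows below run writer -> reader for Profile
checking backward for Profile: reader v2 against writer v1:
  attempts: no writer match
  writer required, float32 -> float32: reader rating maps from writer rating
  writer required, int64 -> int64: reader quantity maps from writer quantity
  writer field attempts has no reader counterpart
  writer field retries has no reader counterpart
  breaking: (attempts, R1)
  => backward verdict for Profile: BREAKING, 1 violation(s)
checking forward for Profile: reader v1 against writer v2:
  attempts: no writer match
  retries: no writer match
  writer required, float32 -> float32: reader rating maps from writer rating
  writer required, int64 -> int64: reader quantity maps from writer quantity
  writer field attempts has no reader counterpart
  breaking: (attempts, R1)
  => forward verdict for Profile: BREAKING, 1 violation(s)


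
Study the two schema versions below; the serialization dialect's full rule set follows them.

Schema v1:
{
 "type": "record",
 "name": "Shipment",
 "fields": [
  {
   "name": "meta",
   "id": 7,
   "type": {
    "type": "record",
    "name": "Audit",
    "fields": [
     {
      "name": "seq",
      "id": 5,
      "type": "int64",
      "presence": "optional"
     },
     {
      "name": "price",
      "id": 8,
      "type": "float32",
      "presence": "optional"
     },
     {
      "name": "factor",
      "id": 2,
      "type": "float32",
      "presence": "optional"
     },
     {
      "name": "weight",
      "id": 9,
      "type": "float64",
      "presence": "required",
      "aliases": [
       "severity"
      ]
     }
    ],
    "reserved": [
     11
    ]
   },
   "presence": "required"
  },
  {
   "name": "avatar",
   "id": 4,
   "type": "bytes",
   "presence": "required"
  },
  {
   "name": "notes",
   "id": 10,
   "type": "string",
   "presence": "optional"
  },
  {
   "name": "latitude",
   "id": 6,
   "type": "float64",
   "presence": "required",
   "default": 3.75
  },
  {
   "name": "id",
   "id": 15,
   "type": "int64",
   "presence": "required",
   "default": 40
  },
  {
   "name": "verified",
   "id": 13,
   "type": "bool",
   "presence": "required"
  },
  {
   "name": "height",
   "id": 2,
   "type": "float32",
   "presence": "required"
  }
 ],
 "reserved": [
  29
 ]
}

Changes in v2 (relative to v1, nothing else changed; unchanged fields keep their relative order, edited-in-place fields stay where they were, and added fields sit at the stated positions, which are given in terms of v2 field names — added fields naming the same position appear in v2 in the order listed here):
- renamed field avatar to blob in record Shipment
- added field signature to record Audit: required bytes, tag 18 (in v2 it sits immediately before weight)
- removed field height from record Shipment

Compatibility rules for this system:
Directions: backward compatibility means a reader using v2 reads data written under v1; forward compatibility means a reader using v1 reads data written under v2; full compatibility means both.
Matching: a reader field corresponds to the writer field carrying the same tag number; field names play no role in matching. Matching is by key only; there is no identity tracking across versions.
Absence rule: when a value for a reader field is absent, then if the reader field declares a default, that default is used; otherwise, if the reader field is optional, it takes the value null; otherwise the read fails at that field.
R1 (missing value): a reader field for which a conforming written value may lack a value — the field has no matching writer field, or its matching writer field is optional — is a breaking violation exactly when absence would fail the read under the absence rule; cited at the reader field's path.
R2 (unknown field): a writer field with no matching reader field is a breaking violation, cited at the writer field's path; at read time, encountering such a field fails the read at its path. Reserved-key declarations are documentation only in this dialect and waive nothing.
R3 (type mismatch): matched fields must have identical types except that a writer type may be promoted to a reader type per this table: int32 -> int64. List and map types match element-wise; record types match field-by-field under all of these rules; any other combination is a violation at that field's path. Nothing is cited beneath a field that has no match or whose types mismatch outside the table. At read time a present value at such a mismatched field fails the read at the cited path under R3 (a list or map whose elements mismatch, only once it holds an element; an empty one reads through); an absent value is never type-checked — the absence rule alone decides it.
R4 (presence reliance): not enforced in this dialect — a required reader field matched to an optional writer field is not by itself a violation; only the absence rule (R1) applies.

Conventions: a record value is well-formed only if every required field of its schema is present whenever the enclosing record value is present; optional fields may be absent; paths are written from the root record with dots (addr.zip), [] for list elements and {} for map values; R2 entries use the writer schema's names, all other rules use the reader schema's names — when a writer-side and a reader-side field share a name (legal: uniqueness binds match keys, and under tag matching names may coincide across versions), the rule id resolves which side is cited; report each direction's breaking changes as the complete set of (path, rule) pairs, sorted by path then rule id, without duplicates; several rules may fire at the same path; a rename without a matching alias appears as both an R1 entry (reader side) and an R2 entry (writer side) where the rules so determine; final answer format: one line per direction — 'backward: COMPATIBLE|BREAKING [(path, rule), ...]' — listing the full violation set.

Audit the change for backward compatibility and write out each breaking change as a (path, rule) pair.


each type pair in Shipment: writer, then reader
backward for Shipment (reader v2, writer v1):
  writer required, Audit -> Audit: reader meta maps from writer meta
  writer required, bytes -> bytes: reader blob maps from writer avatar
  writer optional, string -> string: reader notes maps from writer notes
  writer required, float64 -> float64: reader latitude maps from writer latitude
  writer required, int64 -> int64: reader id maps from writer id
  writer required, bool -> bool: reader verified maps from writer verified
  leftover writer field: height
  writer optional, int64 -> int64: reader meta.seq maps from writer meta.seq
  writer optional, float32 -> float32: reader meta.price maps from writer meta.price
  writer optional, float32 -> float32: reader meta.factor maps from writer meta.factor
  no writer field matches reader meta.signature
  writer required, float64 -> float64: reader meta.weight maps from writer meta.weight
  rule R2 violated at height
  rule R1 violated at meta.signature
  => 2 violation(s): backward is BREAKING for Shipment
remaining Shipment differences; none change what is asked:
  renamed field avatar to blob in record Shipment -> no rule fires on it in Shipment's dialect; the asked verdict holds

backward: BREAKING [(height, R2), (meta.signature, R1)]


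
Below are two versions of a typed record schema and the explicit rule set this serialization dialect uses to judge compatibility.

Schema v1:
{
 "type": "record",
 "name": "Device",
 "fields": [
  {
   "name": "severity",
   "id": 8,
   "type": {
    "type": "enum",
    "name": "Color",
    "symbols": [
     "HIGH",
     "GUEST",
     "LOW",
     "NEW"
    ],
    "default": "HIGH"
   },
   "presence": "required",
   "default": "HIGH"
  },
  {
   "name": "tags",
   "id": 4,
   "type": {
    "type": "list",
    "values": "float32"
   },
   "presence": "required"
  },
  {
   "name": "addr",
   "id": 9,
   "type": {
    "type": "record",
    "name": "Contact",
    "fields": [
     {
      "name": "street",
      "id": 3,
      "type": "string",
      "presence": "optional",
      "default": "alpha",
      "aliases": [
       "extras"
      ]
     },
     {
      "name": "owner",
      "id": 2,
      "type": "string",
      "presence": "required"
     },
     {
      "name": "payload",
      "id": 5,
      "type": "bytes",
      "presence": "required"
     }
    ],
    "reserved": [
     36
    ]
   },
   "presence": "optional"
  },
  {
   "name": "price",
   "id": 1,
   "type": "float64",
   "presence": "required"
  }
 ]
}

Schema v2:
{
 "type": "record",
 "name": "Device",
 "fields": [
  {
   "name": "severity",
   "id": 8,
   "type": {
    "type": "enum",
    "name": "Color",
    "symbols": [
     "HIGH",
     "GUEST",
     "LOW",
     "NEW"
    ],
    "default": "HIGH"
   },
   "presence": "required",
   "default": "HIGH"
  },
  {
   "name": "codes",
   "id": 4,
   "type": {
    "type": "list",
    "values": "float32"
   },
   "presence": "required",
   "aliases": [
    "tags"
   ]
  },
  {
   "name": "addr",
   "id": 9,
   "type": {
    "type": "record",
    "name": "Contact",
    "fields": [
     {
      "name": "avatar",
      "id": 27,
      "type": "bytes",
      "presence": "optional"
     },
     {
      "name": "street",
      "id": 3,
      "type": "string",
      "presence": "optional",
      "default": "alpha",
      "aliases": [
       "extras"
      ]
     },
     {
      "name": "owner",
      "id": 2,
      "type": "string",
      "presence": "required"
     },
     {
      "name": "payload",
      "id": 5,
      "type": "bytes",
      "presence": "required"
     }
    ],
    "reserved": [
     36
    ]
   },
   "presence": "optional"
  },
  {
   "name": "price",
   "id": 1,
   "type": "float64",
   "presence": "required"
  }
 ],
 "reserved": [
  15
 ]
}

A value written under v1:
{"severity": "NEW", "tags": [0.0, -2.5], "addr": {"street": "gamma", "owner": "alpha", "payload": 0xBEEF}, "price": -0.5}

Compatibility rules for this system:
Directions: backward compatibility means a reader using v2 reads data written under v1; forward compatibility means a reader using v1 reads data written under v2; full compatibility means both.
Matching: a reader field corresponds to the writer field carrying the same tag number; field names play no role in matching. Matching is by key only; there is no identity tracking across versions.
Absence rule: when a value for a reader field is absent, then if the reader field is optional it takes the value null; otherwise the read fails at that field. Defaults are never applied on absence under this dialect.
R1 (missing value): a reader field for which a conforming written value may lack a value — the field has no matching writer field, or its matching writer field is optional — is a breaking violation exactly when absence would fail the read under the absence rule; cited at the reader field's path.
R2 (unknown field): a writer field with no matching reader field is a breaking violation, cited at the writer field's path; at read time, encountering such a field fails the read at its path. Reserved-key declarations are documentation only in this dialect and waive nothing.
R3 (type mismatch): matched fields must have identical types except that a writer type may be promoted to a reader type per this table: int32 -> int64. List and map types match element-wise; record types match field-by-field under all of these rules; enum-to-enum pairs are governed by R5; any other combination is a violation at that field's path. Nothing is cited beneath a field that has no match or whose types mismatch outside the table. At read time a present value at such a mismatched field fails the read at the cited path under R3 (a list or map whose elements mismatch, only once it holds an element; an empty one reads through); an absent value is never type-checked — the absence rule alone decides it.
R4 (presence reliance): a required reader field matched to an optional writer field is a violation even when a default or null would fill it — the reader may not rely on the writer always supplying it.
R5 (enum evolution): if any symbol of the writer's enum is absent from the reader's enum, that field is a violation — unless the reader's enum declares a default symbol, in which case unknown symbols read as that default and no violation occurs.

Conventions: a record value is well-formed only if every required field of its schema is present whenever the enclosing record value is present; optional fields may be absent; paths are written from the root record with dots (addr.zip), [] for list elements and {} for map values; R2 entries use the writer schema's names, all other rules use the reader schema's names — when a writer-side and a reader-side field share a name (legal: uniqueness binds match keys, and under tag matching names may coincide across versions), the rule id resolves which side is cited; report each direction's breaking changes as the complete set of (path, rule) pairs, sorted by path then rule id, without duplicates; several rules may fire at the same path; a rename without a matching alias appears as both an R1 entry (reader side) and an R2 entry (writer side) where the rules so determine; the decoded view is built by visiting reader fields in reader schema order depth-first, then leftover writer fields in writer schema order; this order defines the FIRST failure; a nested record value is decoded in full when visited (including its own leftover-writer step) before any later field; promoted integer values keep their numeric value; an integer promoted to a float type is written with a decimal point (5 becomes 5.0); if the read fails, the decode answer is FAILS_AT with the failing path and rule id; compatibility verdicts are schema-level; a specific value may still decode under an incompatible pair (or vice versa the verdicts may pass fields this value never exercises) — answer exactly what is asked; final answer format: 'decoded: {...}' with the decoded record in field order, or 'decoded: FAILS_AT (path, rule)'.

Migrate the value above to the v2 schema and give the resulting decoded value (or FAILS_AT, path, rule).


decoded: {"severity": "NEW", "codes": [0.0, -2.5], "addr": {"avatar": null, "street": "gamma", "owner": "alpha", "payload": 0xBEEF}, "price": -0.5}

the writer's type comes first in each Device pair
decoding the Device value with the v2 reader:
  severity := "NEW"
  codes := [0.0, -2.5] (from writer tags)
  addr.avatar := null (not supplied -> null)
  addr.street := "gamma"
  addr.owner := "alpha"
  addr.payload := 0xBEEF
  price := -0.5
  => decoded: {"severity": "NEW", "codes": [0.0, -2.5], "addr": {"avatar": null, "street": "gamma", "owner": "alpha", "payload": 0xBEEF}, "price": -0.5}


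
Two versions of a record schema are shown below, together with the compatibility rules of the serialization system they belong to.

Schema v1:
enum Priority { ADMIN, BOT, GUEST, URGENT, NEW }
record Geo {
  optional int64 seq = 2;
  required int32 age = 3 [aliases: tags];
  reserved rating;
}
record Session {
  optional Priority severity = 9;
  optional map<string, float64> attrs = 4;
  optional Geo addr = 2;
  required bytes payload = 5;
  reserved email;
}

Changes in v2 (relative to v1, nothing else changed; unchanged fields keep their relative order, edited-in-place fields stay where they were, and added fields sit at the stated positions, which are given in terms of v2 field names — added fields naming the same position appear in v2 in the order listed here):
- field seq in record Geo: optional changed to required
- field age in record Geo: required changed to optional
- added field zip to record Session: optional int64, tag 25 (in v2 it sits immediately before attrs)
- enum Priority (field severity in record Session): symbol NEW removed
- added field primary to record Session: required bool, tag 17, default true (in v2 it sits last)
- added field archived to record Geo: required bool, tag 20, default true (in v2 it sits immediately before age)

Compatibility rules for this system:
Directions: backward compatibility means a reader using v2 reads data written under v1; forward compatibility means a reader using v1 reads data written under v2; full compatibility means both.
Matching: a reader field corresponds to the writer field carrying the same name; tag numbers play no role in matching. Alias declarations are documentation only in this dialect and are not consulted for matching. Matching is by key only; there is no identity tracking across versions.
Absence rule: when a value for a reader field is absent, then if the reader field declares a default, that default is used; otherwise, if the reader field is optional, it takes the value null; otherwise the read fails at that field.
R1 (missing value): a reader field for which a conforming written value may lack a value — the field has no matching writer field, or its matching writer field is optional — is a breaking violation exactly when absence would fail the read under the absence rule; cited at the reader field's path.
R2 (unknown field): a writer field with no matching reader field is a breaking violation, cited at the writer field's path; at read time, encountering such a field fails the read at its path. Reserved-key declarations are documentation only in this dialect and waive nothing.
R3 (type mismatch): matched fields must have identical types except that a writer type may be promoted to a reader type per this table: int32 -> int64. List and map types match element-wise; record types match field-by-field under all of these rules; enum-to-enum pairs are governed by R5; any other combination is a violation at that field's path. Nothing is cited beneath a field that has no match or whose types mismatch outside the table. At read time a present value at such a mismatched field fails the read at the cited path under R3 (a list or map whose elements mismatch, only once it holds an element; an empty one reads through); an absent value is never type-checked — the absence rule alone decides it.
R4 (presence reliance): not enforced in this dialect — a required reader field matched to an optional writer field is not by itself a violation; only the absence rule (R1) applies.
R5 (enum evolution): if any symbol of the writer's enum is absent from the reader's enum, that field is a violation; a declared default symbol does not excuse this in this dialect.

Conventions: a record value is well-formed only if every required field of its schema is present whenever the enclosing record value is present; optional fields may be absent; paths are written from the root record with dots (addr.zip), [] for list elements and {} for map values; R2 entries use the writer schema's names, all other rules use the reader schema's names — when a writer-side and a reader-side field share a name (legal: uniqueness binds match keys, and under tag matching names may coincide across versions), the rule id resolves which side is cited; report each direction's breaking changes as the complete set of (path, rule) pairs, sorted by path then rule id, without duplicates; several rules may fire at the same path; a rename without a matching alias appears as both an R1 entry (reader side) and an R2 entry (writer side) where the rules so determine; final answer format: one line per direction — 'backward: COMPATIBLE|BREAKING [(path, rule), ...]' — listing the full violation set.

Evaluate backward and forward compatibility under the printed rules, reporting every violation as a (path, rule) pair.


in Session below, arrows point writer -> reader
backward analysis of Session with v2 as reader and v1 as writer:
  severity <- severity (Priority -> Priority, writer optional)
  zip: no writer match
  attrs <- attrs (map<string, float64> -> map<string, float64>, writer optional)
  addr <- addr (Geo -> Geo, writer optional)
  payload <- payload (bytes -> bytes, writer required)
  primary: no writer match
  addr.seq <- addr.seq (int64 -> int64, writer optional)
  addr.archived: no writer match
  addr.age <- addr.age (int32 -> int32, writer required)
  rule R1 violated at addr.seq
  rule R5 violated at severity
  => 2 violation(s): backward is BREAKING for Session
forward analysis of Session with v1 as reader and v2 as writer:
  severity <- severity (Priority -> Priority, writer optional)
  attrs <- attrs (map<string, float64> -> map<string, float64>, writer optional)
  addr <- addr (Geo -> Geo, writer optional)
  payload <- payload (bytes -> bytes, writer required)
  writer field zip has no reader counterpart
  writer field primary has no reader counterpart
  addr.seq <- addr.seq (int64 -> int64, writer required)
  addr.age <- addr.age (int32 -> int32, writer optional)
  writer field addr.archived has no reader counterpart
  rule R1 violated at addr.age
  rule R2 violated at addr.archived
  rule R2 violated at primary
  rule R2 violated at zip
  => 4 violation(s): forward is BREAKING for Session

backward: BREAKING [(addr.seq, R1), (severity, R5)]; forward: BREAKING [(addr.age, R1), (addr.archived, R2), (primary, R2), (zip, R2)]
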